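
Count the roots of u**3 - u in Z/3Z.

Write h(u) = u**3 - u.
Evaluate at each of the 3 elements of Z/3Z:
h(0) = 0 → root; h(1) = 0 → root; h(2) = 0 → root.
Roots: {0, 1, 2}.

3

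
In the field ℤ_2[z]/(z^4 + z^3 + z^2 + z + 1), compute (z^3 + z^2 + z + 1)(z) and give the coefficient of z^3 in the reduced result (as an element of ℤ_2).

Multiply in ℤ_2[z]: (z^3 + z^2 + z + 1)·(z) = z^4 + z^3 + z^2 + z.
Reduce using z^4 ≡ z^3 + z^2 + z + 1 (mod z^4 + z^3 + z^2 + z + 1).
Reduced: 1.

0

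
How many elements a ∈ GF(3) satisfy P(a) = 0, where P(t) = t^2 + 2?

Evaluate at each of the 3 elements of GF(3):
P(0) = 2; P(1) = 0 → root; P(2) = 0 → root.
Roots: {1, 2}.

2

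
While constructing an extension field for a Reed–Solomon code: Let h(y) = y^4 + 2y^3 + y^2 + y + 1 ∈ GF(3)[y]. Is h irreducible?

Check for roots in GF(3): h(0) = 1; h(1) = 0 → root; h(2) = 0 → root.
h(1) = 0, so (y − 1) divides h(y); h is reducible.

No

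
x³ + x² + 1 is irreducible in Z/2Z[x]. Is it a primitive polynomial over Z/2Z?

Write f(x) = x³ + x² + 1.
|GF(2^3)^×| = 2^3 − 1 = 7. Prime factorization: 7 = 7.
f is primitive ⇔ x has order 7 in GF(2)[x]/(f), i.e. x^(7/q) ≠ 1 for each prime q | 7.
x^(1) mod f = x.
None equal 1, so x has full order 7; f is primitive.

Yes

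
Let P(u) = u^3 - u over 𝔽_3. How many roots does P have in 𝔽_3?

Evaluate at each of the 3 elements of 𝔽_3:
P(0) = 0 → root; P(1) = 0 → root; P(2) = 0 → root.
Roots: {0, 1, 2}.

3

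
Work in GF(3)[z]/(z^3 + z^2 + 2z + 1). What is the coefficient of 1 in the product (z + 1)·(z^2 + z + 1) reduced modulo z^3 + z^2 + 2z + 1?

0

Multiply in GF(3)[z]: (z + 1)·(z^2 + z + 1) = z^3 + 2z^2 + 2z + 1.
Reduce using z^3 ≡ 2z^2 + z + 2 (mod z^3 + z^2 + 2z + 1).
Reduced: z^2.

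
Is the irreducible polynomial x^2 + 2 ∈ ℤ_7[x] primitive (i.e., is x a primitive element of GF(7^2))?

Write f(x) = x^2 + 2.
|GF(7^2)^×| = 7^2 − 1 = 48. Prime factorization: 48 = 2^4·3.
f is primitive ⇔ x has order 48 in GF(7)[x]/(f), i.e. x^(48/q) ≠ 1 for each prime q | 48.
x^(24) mod f = 1
x^(16) mod f = 4.
Since x^(24) = 1, the order of x divides 24 < 48; not primitive.

No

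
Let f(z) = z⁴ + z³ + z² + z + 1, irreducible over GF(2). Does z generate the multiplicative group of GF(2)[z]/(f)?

|GF(2^4)^×| = 2^4 − 1 = 15. Prime factorization: 15 = 3·5.
f is primitive ⇔ z has order 15 in GF(2)[z]/(f), i.e. z^(15/q) ≠ 1 for each prime q | 15.
z^(5) mod f = 1
z^(3) mod f = z³.
Since z^(5) = 1, the order of z divides 5 < 15; not primitive.

No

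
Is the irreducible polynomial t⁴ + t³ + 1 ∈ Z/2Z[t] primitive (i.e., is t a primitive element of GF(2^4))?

Yes

Write f(t) = t⁴ + t³ + 1.
|GF(2^4)^×| = 2^4 − 1 = 15. Prime factorization: 15 = 3·5.
f is primitive ⇔ t has order 15 in GF(2)[t]/(f), i.e. t^(15/q) ≠ 1 for each prime q | 15.
t^(5) mod f = t³ + t + 1.
t^(3) mod f = t³.
None equal 1, so t has full order 15; f is primitive.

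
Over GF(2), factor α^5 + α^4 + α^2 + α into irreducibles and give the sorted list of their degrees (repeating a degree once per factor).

1, 1, 1, 2

Write h(α) = α^5 + α^4 + α^2 + α.
Roots in GF(2): h(0) = 0 → root; h(1) = 0 → root.
Linear factors from roots: (α), (α + 1).
Complete factorization: h(α) = (α)·(α + 1)^2·(α^2 + α + 1).
Factor degrees with multiplicity: 1 + 1 + 1 + 2 = 5.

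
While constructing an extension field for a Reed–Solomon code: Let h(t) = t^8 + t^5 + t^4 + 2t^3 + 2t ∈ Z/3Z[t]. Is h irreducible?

No

Check for roots in Z/3Z: h(0) = 0 → root; h(1) = 1; h(2) = 0 → root.
h(0) = 0, so (t) divides h(t); h is reducible.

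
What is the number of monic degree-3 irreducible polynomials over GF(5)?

40

Gauss's count: N_{5}(3) = (1/3) Σ_{d|3} μ(3/d)·5^d.
Divisors of 3: 1, 3; μ(3/d) for each: -1, 1.
Σ = − 5^1 + 5^3 = 120.
N = 120/3 = 40.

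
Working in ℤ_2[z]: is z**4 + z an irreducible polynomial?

Write g(z) = z**4 + z.
Check for roots in ℤ_2: g(0) = 0 → root; g(1) = 0 → root.
g(0) = 0, so (z) divides g(z); g is reducible.

No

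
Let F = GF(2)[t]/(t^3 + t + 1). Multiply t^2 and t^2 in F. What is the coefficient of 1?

Multiply in GF(2)[t]: (t^2)·(t^2) = t^4.
Reduce using t^3 ≡ t + 1 (mod t^3 + t + 1).
Reduced: t^2 + t.

0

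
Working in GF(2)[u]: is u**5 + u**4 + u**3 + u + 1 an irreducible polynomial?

Yes

Write h(u) = u**5 + u**4 + u**3 + u + 1.
Check for roots in GF(2): h(0) = 1; h(1) = 1.
No roots, so no linear factors.
Monic irreducibles of degree 2 over GF(2): u**2 + u + 1.
None of them divide h (all give nonzero remainder).
No irreducible factor of degree ≤ 2 exists, so h is irreducible over GF(2).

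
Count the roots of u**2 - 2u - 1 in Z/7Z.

2

Write P(u) = u**2 - 2u - 1.
Evaluate at each of the 7 elements of Z/7Z:
P(0) = 6; P(1) = 5; P(2) = 6; P(3) = 2; P(4) = 0 → root; P(5) = 0 → root; P(6) = 2.
Roots: {4, 5}.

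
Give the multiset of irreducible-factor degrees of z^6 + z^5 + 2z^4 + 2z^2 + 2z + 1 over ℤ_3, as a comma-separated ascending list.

1, 1, 2, 2

Write f(z) = z^6 + z^5 + 2z^4 + 2z^2 + 2z + 1.
Roots in ℤ_3: f(0) = 1; f(1) = 0 → root; f(2) = 0 → root.
Linear factors from roots: (z + 2), (z + 1).
Complete factorization: f(z) = (z + 1)·(z + 2)·(z^2 + 1)·(z^2 + z + 2).
Factor degrees with multiplicity: 1 + 1 + 2 + 2 = 6.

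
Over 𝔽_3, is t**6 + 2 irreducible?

No

Write f(t) = t**6 + 2.
Check for roots in 𝔽_3: f(0) = 2; f(1) = 0 → root; f(2) = 0 → root.
f(1) = 0, so (t − 1) divides f(t); f is reducible.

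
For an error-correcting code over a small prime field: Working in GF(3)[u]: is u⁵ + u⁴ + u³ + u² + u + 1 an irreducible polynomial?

No

Write h(u) = u⁵ + u⁴ + u³ + u² + u + 1.
Check for roots in GF(3): h(0) = 1; h(1) = 0 → root; h(2) = 0 → root.
h(1) = 0, so (u − 1) divides h(u); h is reducible.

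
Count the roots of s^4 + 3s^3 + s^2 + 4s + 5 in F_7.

Write P(s) = s^4 + 3s^3 + s^2 + 4s + 5.
Evaluate at each of the 7 elements of F_7:
P(0) = 5; P(1) = 0 → root; P(2) = 1; P(3) = 6; P(4) = 2; P(5) = 0 → root; P(6) = 0 → root.
Roots: {1, 5, 6}.

3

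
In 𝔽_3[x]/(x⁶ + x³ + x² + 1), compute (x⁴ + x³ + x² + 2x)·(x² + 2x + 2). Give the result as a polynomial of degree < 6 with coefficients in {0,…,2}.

Multiply in 𝔽_3[x]: (x⁴ + x³ + x² + 2x)·(x² + 2x + 2) = x⁶ + 2x⁴ + x.
Reduce using x⁶ ≡ 2x³ + 2x² + 2 (mod x⁶ + x³ + x² + 1).
Reduced: 2x⁴ + 2x³ + 2x² + x + 2.

2x^4 + 2x^3 + 2x^2 + x + 2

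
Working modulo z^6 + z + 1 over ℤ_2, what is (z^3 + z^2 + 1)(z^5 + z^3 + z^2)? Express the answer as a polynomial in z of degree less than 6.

Multiply in ℤ_2[z]: (z^3 + z^2 + 1)·(z^5 + z^3 + z^2) = z^8 + z^7 + z^6 + z^5 + z^4 + z^3 + z^2.
Reduce using z^6 ≡ z + 1 (mod z^6 + z + 1).
Reduced: z^5 + z^4 + z^2 + 1.

z^5 + z^4 + z^2 + 1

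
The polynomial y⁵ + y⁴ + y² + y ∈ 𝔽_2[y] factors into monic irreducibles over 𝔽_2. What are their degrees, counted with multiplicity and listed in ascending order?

1, 1, 1, 2

Write h(y) = y⁵ + y⁴ + y² + y.
Roots in 𝔽_2: h(0) = 0 → root; h(1) = 0 → root.
Linear factors from roots: (y), (y + 1).
Complete factorization: h(y) = (y)·(y + 1)^2·(y² + y + 1).
Factor degrees with multiplicity: 1 + 1 + 1 + 2 = 5.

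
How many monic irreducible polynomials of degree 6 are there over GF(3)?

116

x^(3^6) − x is the product of all monic irreducibles of degree dividing 6; Möbius inversion gives N = (1/6) Σ μ(6/d)·3^d.
Divisors of 6: 1, 2, 3, 6; μ(6/d) for each: 1, -1, -1, 1.
Σ = 3^1 − 3^2 − 3^3 + 3^6 = 696.
N = 696/6 = 116.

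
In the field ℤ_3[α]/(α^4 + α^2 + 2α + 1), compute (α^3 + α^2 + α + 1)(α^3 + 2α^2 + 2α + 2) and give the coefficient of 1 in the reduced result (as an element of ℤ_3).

1

Multiply in ℤ_3[α]: (α^3 + α^2 + α + 1)·(α^3 + 2α^2 + 2α + 2) = α^6 + 2α^4 + α^3 + α + 2.
Reduce using α^4 ≡ 2α^2 + α + 2 (mod α^4 + α^2 + 2α + 1).
Reduced: 2α^3 + α^2 + 2α + 1.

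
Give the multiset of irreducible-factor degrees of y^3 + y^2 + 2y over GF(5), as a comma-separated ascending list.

Write g(y) = y^3 + y^2 + 2y.
Roots in GF(5): g(0) = 0 → root; g(1) = 4; g(2) = 1; g(3) = 2; g(4) = 3.
Linear factors from roots: (y).
Complete factorization: g(y) = (y)·(y^2 + y + 2).
Factor degrees with multiplicity: 1 + 2 = 3.

1, 2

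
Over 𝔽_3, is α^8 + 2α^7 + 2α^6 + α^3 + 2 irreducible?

Yes

Write f(α) = α^8 + 2α^7 + 2α^6 + α^3 + 2.
Check for roots in 𝔽_3: f(0) = 2; f(1) = 2; f(2) = 2.
No roots, so no linear factors.
Monic irreducibles of degree 2 over GF(3): α^2 + 1, α^2 + α + 2, α^2 + 2α + 2.
None of them divide f (all give nonzero remainder).
Degree-3 irreducible divisors: test the 8 monic irreducibles of degree 3 over GF(3).
None of them divide f (all give nonzero remainder).
Degree-4 irreducible divisors: test the 18 monic irreducibles of degree 4 over GF(3).
None of them divide f (all give nonzero remainder).
No irreducible factor of degree ≤ 4 exists, so f is irreducible over GF(3).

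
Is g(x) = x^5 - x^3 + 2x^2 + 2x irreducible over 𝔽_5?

Check for roots in 𝔽_5: g(0) = 0 → root; g(1) = 4; g(2) = 1; g(3) = 0 → root; g(4) = 0 → root.
g(0) = 0, so (x) divides g(x); g is reducible.

No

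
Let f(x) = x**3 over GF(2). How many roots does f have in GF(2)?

1

Evaluate at each of the 2 elements of GF(2):
f(0) = 0 → root; f(1) = 1.
Roots: {0}.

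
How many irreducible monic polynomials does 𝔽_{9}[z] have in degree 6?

The number of monic irreducibles of degree 6 over GF(9) is (1/6)·Σ_{d∣6} μ(6/d) 9^d.
Divisors of 6: 1, 2, 3, 6; μ(6/d) for each: 1, -1, -1, 1.
Σ = 9^1 − 9^2 − 9^3 + 9^6 = 530640.
N = 530640/6 = 88440.

88440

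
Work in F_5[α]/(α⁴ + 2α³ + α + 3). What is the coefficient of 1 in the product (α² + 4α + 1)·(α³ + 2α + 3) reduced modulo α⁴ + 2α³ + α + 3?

Multiply in F_5[α]: (α² + 4α + 1)·(α³ + 2α + 3) = α⁵ + 4α⁴ + 3α³ + α² + 4α + 3.
Reduce using α⁴ ≡ 3α³ + 4α + 2 (mod α⁴ + 2α³ + α + 3).
Reduced: 4α³ + 4α + 2.

2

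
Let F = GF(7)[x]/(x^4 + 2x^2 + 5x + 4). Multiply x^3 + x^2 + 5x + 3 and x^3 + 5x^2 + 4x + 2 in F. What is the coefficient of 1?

0

Multiply in GF(7)[x]: (x^3 + x^2 + 5x + 3)·(x^3 + 5x^2 + 4x + 2) = x^6 + 6x^5 + 6x^3 + 2x^2 + x + 6.
Reduce using x^4 ≡ 5x^2 + 2x + 3 (mod x^4 + 2x^2 + 5x + 4).
Reduced: 3x^3 + x.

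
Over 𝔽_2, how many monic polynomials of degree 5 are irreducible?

6

x^(2^5) − x is the product of all monic irreducibles of degree dividing 5; Möbius inversion gives N = (1/5) Σ μ(5/d)·2^d.
Divisors of 5: 1, 5; μ(5/d) for each: -1, 1.
Σ = − 2^1 + 2^5 = 30.
N = 30/5 = 6.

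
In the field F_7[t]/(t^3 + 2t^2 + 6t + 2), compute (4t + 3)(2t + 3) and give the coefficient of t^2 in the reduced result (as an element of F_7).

1

Multiply in F_7[t]: (4t + 3)·(2t + 3) = t^2 + 4t + 2.
Reduced: t^2 + 4t + 2.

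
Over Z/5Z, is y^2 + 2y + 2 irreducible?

No

Write h(y) = y^2 + 2y + 2.
Check for roots in Z/5Z: h(0) = 2; h(1) = 0 → root; h(2) = 0 → root; h(3) = 2; h(4) = 1.
h(1) = 0, so (y − 1) divides h(y); h is reducible.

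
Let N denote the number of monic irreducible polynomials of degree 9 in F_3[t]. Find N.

The number of monic irreducibles of degree 9 over GF(3) is (1/9)·Σ_{d∣9} μ(9/d) 3^d.
Divisors of 9: 1, 3, 9; μ(9/d) for each: 0, -1, 1.
Σ = − 3^3 + 3^9 = 19656.
N = 19656/9 = 2184.

2184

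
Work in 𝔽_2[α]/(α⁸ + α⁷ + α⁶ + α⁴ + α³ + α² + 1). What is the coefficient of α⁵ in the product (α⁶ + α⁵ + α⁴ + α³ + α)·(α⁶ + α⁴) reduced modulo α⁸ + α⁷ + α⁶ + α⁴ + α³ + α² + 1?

1

Multiply in 𝔽_2[α]: (α⁶ + α⁵ + α⁴ + α³ + α)·(α⁶ + α⁴) = α¹² + α¹¹ + α⁸ + α⁵.
Reduce using α⁸ ≡ α⁷ + α⁶ + α⁴ + α³ + α² + 1 (mod α⁸ + α⁷ + α⁶ + α⁴ + α³ + α² + 1).
Reduced: α⁵ + α⁴ + α³ + α² + α.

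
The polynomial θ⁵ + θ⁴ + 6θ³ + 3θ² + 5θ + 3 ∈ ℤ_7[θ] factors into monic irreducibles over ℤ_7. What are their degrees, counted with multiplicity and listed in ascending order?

2, 3

Write g(θ) = θ⁵ + θ⁴ + 6θ³ + 3θ² + 5θ + 3.
Complete factorization: g(θ) = (θ² + 2θ + 5)·(θ³ + 6θ² + 3θ + 2).
Factor degrees with multiplicity: 2 + 3 = 5.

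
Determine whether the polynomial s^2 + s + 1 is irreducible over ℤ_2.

Yes

Write h(s) = s^2 + s + 1.
Check for roots in ℤ_2: h(0) = 1; h(1) = 1.
No roots. A degree-2 polynomial over a field with no linear factor is irreducible.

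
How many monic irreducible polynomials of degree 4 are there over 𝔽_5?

150

By the necklace-counting formula, N_5(4) = (1/4) Σ_{d|4} μ(4/d)·5^d.
Divisors of 4: 1, 2, 4; μ(4/d) for each: 0, -1, 1.
Σ = − 5^2 + 5^4 = 600.
N = 600/4 = 150.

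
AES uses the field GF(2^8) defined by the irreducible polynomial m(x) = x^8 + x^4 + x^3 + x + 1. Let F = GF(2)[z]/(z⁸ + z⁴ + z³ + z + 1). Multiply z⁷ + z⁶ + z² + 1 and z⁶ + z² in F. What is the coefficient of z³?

0

Multiply in GF(2)[z]: (z⁷ + z⁶ + z² + 1)·(z⁶ + z²) = z¹³ + z¹² + z⁹ + z⁶ + z⁴ + z².
Reduce using z⁸ ≡ z⁴ + z³ + z + 1 (mod z⁸ + z⁴ + z³ + z + 1).
Reduced: z⁷ + z².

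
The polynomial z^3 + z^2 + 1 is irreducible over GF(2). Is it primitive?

Write f(z) = z^3 + z^2 + 1.
|GF(2^3)^×| = 2^3 − 1 = 7. Prime factorization: 7 = 7.
f is primitive ⇔ z has order 7 in GF(2)[z]/(f), i.e. z^(7/q) ≠ 1 for each prime q | 7.
z^(1) mod f = z.
None equal 1, so z has full order 7; f is primitive.

Yes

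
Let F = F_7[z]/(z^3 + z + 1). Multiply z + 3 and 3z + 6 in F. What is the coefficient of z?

1

Multiply in F_7[z]: (z + 3)·(3z + 6) = 3z^2 + z + 4.
Reduced: 3z^2 + z + 4.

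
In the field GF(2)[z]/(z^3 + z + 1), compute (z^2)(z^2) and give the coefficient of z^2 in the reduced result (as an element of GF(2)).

1

Multiply in GF(2)[z]: (z^2)·(z^2) = z^4.
Reduce using z^3 ≡ z + 1 (mod z^3 + z + 1).
Reduced: z^2 + z.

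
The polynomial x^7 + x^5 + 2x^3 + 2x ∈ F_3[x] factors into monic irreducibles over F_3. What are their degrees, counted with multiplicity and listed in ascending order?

1, 1, 1, 2, 2

Write h(x) = x^7 + x^5 + 2x^3 + 2x.
Roots in F_3: h(0) = 0 → root; h(1) = 0 → root; h(2) = 0 → root.
Linear factors from roots: (x), (x + 2), (x + 1).
Complete factorization: h(x) = (x)·(x + 1)·(x + 2)·(x^2 + 1)^2.
Factor degrees with multiplicity: 1 + 1 + 1 + 2 + 2 = 7.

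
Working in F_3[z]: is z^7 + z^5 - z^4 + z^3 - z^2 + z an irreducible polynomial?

No

Write g(z) = z^7 + z^5 - z^4 + z^3 - z^2 + z.
Check for roots in F_3: g(0) = 0 → root; g(1) = 2; g(2) = 0 → root.
g(0) = 0, so (z) divides g(z); g is reducible.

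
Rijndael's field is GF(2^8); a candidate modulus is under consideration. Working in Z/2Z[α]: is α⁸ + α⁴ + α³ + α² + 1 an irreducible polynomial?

Yes

Write P(α) = α⁸ + α⁴ + α³ + α² + 1.
Check for roots in Z/2Z: P(0) = 1; P(1) = 1.
No roots, so no linear factors.
Monic irreducibles of degree 2 over GF(2): α² + α + 1.
None of them divide P (all give nonzero remainder).
Monic irreducibles of degree 3 over GF(2): α³ + α + 1, α³ + α² + 1.
None of them divide P (all give nonzero remainder).
Monic irreducibles of degree 4 over GF(2): α⁴ + α + 1, α⁴ + α³ + 1, α⁴ + α³ + α² + α + 1.
None of them divide P (all give nonzero remainder).
No irreducible factor of degree ≤ 4 exists, so P is irreducible over GF(2).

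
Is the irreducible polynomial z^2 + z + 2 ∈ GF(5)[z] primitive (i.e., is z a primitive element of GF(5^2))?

Write f(z) = z^2 + z + 2.
|GF(5^2)^×| = 5^2 − 1 = 24. Prime factorization: 24 = 2^3·3.
f is primitive ⇔ z has order 24 in GF(5)[z]/(f), i.e. z^(24/q) ≠ 1 for each prime q | 24.
z^(12) mod f = 4.
z^(8) mod f = 3z + 1.
None equal 1, so z has full order 24; f is primitive.

Yes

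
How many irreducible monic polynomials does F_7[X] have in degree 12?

Gauss's count: N_{7}(12) = (1/12) Σ_{d|12} μ(12/d)·7^d.
Divisors of 12: 1, 2, 3, 4, 6, 12; μ(12/d) for each: 0, 1, 0, -1, -1, 1.
Σ = 7^2 − 7^4 − 7^6 + 7^12 = 13841167200.
N = 13841167200/12 = 1153430600.

1153430600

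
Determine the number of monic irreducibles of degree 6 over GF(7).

Gauss's count: N_{7}(6) = (1/6) Σ_{d|6} μ(6/d)·7^d.
Divisors of 6: 1, 2, 3, 6; μ(6/d) for each: 1, -1, -1, 1.
Σ = 7^1 − 7^2 − 7^3 + 7^6 = 117264.
N = 117264/6 = 19544.

19544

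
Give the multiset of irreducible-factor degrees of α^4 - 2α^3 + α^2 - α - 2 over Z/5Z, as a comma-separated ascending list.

Write g(α) = α^4 - 2α^3 + α^2 - α - 2.
Roots in Z/5Z: g(0) = 3; g(1) = 2; g(2) = 0 → root; g(3) = 1; g(4) = 3.
Linear factors from roots: (α - 2).
Complete factorization: g(α) = (α - 2)·(α^3 + α + 1).
Factor degrees with multiplicity: 1 + 3 = 4.

1, 3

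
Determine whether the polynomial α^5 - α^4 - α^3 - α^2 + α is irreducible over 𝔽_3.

Write f(α) = α^5 - α^4 - α^3 - α^2 + α.
Check for roots in 𝔽_3: f(0) = 0 → root; f(1) = 2; f(2) = 0 → root.
f(0) = 0, so (α) divides f(α); f is reducible.

No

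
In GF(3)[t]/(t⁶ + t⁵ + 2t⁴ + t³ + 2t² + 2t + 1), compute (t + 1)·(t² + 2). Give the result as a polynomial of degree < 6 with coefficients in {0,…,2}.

t^3 + t^2 + 2t + 2

Multiply in GF(3)[t]: (t + 1)·(t² + 2) = t³ + t² + 2t + 2.
Reduced: t³ + t² + 2t + 2.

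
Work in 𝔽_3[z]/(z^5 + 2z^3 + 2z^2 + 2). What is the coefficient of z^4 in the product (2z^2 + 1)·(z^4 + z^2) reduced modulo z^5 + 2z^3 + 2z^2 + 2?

2

Multiply in 𝔽_3[z]: (2z^2 + 1)·(z^4 + z^2) = 2z^6 + z^2.
Reduce using z^5 ≡ z^3 + z^2 + 1 (mod z^5 + 2z^3 + 2z^2 + 2).
Reduced: 2z^4 + 2z^3 + z^2 + 2z.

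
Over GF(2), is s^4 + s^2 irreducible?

No

Write m(s) = s^4 + s^2.
Check for roots in GF(2): m(0) = 0 → root; m(1) = 0 → root.
m(0) = 0, so (s) divides m(s); m is reducible.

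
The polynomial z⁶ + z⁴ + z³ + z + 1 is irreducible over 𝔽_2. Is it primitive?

Write f(z) = z⁶ + z⁴ + z³ + z + 1.
|GF(2^6)^×| = 2^6 − 1 = 63. Prime factorization: 63 = 3^2·7.
f is primitive ⇔ z has order 63 in GF(2)[z]/(f), i.e. z^(63/q) ≠ 1 for each prime q | 63.
z^(21) mod f = z³ + z² + z.
z^(9) mod f = z⁵ + z⁴ + z² + 1.
None equal 1, so z has full order 63; f is primitive.

Yes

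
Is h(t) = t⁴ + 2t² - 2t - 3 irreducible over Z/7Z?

Check for roots in Z/7Z: h(0) = 4; h(1) = 5; h(2) = 3; h(3) = 6; h(4) = 4; h(5) = 4; h(6) = 2.
No roots, so no linear factors.
Degree-2 irreducible divisors: test the 21 monic irreducibles of degree 2 over GF(7).
None of them divide h (all give nonzero remainder).
No irreducible factor of degree ≤ 2 exists, so h is irreducible over GF(7).

Yes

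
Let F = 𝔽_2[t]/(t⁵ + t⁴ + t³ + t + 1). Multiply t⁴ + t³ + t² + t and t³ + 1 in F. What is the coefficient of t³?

0

Multiply in 𝔽_2[t]: (t⁴ + t³ + t² + t)·(t³ + 1) = t⁷ + t⁶ + t⁵ + t³ + t² + t.
Reduce using t⁵ ≡ t⁴ + t³ + t + 1 (mod t⁵ + t⁴ + t³ + t + 1).
Reduced: t.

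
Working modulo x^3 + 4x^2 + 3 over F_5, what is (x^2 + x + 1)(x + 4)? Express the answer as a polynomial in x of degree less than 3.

Multiply in F_5[x]: (x^2 + x + 1)·(x + 4) = x^3 + 4.
Reduce using x^3 ≡ x^2 + 2 (mod x^3 + 4x^2 + 3).
Reduced: x^2 + 1.

x^2 + 1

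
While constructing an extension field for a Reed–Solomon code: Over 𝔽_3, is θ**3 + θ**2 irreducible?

No

Write f(θ) = θ**3 + θ**2.
Check for roots in 𝔽_3: f(0) = 0 → root; f(1) = 2; f(2) = 0 → root.
f(0) = 0, so (θ) divides f(θ); f is reducible.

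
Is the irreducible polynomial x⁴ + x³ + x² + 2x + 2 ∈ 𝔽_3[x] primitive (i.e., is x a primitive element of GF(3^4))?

Write f(x) = x⁴ + x³ + x² + 2x + 2.
|GF(3^4)^×| = 3^4 − 1 = 80. Prime factorization: 80 = 2^4·5.
f is primitive ⇔ x has order 80 in GF(3)[x]/(f), i.e. x^(80/q) ≠ 1 for each prime q | 80.
x^(40) mod f = 2.
x^(16) mod f = 2x³ + 1.
None equal 1, so x has full order 80; f is primitive.

Yes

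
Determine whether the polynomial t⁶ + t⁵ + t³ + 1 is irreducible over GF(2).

Write P(t) = t⁶ + t⁵ + t³ + 1.
Check for roots in GF(2): P(0) = 1; P(1) = 0 → root.
P(1) = 0, so (t − 1) divides P(t); P is reducible.

No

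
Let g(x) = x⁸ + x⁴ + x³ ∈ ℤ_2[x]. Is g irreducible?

No

Check for roots in ℤ_2: g(0) = 0 → root; g(1) = 1.
g(0) = 0, so (x) divides g(x); g is reducible.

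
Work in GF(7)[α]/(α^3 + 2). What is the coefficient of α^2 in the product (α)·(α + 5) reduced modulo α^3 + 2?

Multiply in GF(7)[α]: (α)·(α + 5) = α^2 + 5α.
Reduced: α^2 + 5α.

1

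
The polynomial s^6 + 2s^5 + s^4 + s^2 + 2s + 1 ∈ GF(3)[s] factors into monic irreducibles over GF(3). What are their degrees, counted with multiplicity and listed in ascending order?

1, 1, 2, 2

Write h(s) = s^6 + 2s^5 + s^4 + s^2 + 2s + 1.
Roots in GF(3): h(0) = 1; h(1) = 2; h(2) = 0 → root.
Linear factors from roots: (s + 1).
Complete factorization: h(s) = (s + 1)^2·(s^2 + s + 2)·(s^2 + 2s + 2).
Factor degrees with multiplicity: 1 + 1 + 2 + 2 = 6.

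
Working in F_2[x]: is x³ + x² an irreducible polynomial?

No

Write m(x) = x³ + x².
Check for roots in F_2: m(0) = 0 → root; m(1) = 0 → root.
m(0) = 0, so (x) divides m(x); m is reducible.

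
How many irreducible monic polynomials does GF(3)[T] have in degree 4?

The number of monic irreducibles of degree 4 over GF(3) is (1/4)·Σ_{d∣4} μ(4/d) 3^d.
Divisors of 4: 1, 2, 4; μ(4/d) for each: 0, -1, 1.
Σ = − 3^2 + 3^4 = 72.
N = 72/4 = 18.

18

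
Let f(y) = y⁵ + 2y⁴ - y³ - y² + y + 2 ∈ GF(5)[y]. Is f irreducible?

Yes

Check for roots in GF(5): f(0) = 2; f(1) = 4; f(2) = 1; f(3) = 4; f(4) = 2.
No roots, so no linear factors.
Degree-2 irreducible divisors: test the 10 monic irreducibles of degree 2 over GF(5).
None of them divide f (all give nonzero remainder).
No irreducible factor of degree ≤ 2 exists, so f is irreducible over GF(5).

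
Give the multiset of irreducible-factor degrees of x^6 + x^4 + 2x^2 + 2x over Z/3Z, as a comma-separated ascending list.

1, 1, 2, 2

Write f(x) = x^6 + x^4 + 2x^2 + 2x.
Roots in Z/3Z: f(0) = 0 → root; f(1) = 0 → root; f(2) = 2.
Linear factors from roots: (x), (x + 2).
Complete factorization: f(x) = (x)·(x + 2)·(x^2 + 2x + 2)^2.
Factor degrees with multiplicity: 1 + 1 + 2 + 2 = 6.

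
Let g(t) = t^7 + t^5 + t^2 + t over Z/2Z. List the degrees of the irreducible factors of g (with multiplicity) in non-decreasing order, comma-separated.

1, 1, 2, 3

Roots in Z/2Z: g(0) = 0 → root; g(1) = 0 → root.
Linear factors from roots: (t), (t + 1).
Complete factorization: g(t) = (t)·(t + 1)·(t^2 + t + 1)·(t^3 + t + 1).
Factor degrees with multiplicity: 1 + 1 + 2 + 3 = 7.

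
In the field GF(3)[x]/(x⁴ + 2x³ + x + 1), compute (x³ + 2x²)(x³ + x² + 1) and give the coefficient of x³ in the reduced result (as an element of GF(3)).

0

Multiply in GF(3)[x]: (x³ + 2x²)·(x³ + x² + 1) = x⁶ + 2x⁴ + x³ + 2x².
Reduce using x⁴ ≡ x³ + 2x + 2 (mod x⁴ + 2x³ + x + 1).
Reduced: 2x.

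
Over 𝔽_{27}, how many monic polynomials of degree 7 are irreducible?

The number of monic irreducibles of degree 7 over GF(27) is (1/7)·Σ_{d∣7} μ(7/d) 27^d.
Divisors of 7: 1, 7; μ(7/d) for each: -1, 1.
Σ = − 27^1 + 27^7 = 10460353176.
N = 10460353176/7 = 1494336168.

1494336168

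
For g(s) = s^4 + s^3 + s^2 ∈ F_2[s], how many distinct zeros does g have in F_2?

1

Evaluate at each of the 2 elements of F_2:
g(0) = 0 → root; g(1) = 1.
Roots: {0}.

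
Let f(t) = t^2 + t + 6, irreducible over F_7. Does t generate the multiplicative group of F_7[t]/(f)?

|GF(7^2)^×| = 7^2 − 1 = 48. Prime factorization: 48 = 2^4·3.
f is primitive ⇔ t has order 48 in GF(7)[t]/(f), i.e. t^(48/q) ≠ 1 for each prime q | 48.
t^(24) mod f = 6.
t^(16) mod f = 1
Since t^(16) = 1, the order of t divides 16 < 48; not primitive.

No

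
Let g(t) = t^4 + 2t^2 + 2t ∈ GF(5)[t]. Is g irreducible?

No

Check for roots in GF(5): g(0) = 0 → root; g(1) = 0 → root; g(2) = 3; g(3) = 0 → root; g(4) = 1.
g(0) = 0, so (t) divides g(t); g is reducible.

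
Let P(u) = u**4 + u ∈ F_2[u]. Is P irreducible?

Check for roots in F_2: P(0) = 0 → root; P(1) = 0 → root.
P(0) = 0, so (u) divides P(u); P is reducible.

No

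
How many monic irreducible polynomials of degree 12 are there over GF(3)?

44220

Gauss's count: N_{3}(12) = (1/12) Σ_{d|12} μ(12/d)·3^d.
Divisors of 12: 1, 2, 3, 4, 6, 12; μ(12/d) for each: 0, 1, 0, -1, -1, 1.
Σ = 3^2 − 3^4 − 3^6 + 3^12 = 530640.
N = 530640/12 = 44220.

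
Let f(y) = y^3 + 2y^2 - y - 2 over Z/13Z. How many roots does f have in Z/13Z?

3

Evaluate at each of the 13 elements of Z/13Z:
f(0) = 11; f(1) = 0 → root; f(2) = 12; f(3) = 1; f(4) = 12; f(5) = 12; f(6) = 7; f(7) = 3; f(8) = 6; f(9) = 9; f(10) = 5; f(11) = 0 → root; f(12) = 0 → root.
Roots: {1, 11, 12}.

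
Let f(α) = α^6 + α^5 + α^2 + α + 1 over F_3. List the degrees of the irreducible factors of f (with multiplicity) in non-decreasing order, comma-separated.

Roots in F_3: f(0) = 1; f(1) = 2; f(2) = 1.
Complete factorization: f(α) = (α^6 + α^5 + α^2 + α + 1).
Factor degrees with multiplicity: 6 = 6.

6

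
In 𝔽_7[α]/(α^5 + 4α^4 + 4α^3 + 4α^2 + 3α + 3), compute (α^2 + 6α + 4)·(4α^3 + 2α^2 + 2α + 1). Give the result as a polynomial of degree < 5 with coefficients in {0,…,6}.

3α^4 + 5α^2 + 2α + 6

Multiply in 𝔽_7[α]: (α^2 + 6α + 4)·(4α^3 + 2α^2 + 2α + 1) = 4α^5 + 5α^4 + 2α^3 + 4.
Reduce using α^5 ≡ 3α^4 + 3α^3 + 3α^2 + 4α + 4 (mod α^5 + 4α^4 + 4α^3 + 4α^2 + 3α + 3).
Reduced: 3α^4 + 5α^2 + 2α + 6.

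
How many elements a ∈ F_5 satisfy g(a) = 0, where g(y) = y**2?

Evaluate at each of the 5 elements of F_5:
g(0) = 0 → root; g(1) = 1; g(2) = 4; g(3) = 4; g(4) = 1.
Roots: {0}.

1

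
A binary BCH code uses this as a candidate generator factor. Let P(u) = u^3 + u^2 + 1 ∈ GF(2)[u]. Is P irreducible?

Yes

Check for roots in GF(2): P(0) = 1; P(1) = 1.
No roots. A degree-3 polynomial over a field with no linear factor is irreducible.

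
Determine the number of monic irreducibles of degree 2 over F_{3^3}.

By the necklace-counting formula, N_27(2) = (1/2) Σ_{d|2} μ(2/d)·27^d.
Divisors of 2: 1, 2; μ(2/d) for each: -1, 1.
Σ = − 27^1 + 27^2 = 702.
N = 702/2 = 351.

351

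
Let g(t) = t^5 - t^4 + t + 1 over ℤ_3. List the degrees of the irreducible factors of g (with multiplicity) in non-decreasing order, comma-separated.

Roots in ℤ_3: g(0) = 1; g(1) = 2; g(2) = 1.
Complete factorization: g(t) = (t^5 - t^4 + t + 1).
Factor degrees with multiplicity: 5 = 5.

5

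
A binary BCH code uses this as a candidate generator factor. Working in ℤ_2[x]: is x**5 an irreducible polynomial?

No

Write P(x) = x**5.
Check for roots in ℤ_2: P(0) = 0 → root; P(1) = 1.
P(0) = 0, so (x) divides P(x); P is reducible.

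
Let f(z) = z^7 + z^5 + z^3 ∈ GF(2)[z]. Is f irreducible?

Check for roots in GF(2): f(0) = 0 → root; f(1) = 1.
f(0) = 0, so (z) divides f(z); f is reducible.

No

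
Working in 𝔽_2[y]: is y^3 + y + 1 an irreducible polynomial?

Yes

Write P(y) = y^3 + y + 1.
Check for roots in 𝔽_2: P(0) = 1; P(1) = 1.
No roots. A degree-3 polynomial over a field with no linear factor is irreducible.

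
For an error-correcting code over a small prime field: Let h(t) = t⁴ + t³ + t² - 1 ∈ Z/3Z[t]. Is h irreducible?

No

Check for roots in Z/3Z: h(0) = 2; h(1) = 2; h(2) = 0 → root.
h(2) = 0, so (t − 2) divides h(t); h is reducible.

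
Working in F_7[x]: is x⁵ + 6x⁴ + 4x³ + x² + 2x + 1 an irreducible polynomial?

Yes

Write g(x) = x⁵ + 6x⁴ + 4x³ + x² + 2x + 1.
Check for roots in F_7: g(0) = 1; g(1) = 1; g(2) = 1; g(3) = 6; g(4) = 6; g(5) = 5; g(6) = 1.
No roots, so no linear factors.
Degree-2 irreducible divisors: test the 21 monic irreducibles of degree 2 over GF(7).
None of them divide g (all give nonzero remainder).
No irreducible factor of degree ≤ 2 exists, so g is irreducible over GF(7).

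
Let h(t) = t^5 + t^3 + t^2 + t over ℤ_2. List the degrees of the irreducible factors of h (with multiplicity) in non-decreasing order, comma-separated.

1, 1, 3

Roots in ℤ_2: h(0) = 0 → root; h(1) = 0 → root.
Linear factors from roots: (t), (t + 1).
Complete factorization: h(t) = (t)·(t + 1)·(t^3 + t^2 + 1).
Factor degrees with multiplicity: 1 + 1 + 3 = 5.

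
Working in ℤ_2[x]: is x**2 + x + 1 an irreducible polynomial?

Write h(x) = x**2 + x + 1.
Check for roots in ℤ_2: h(0) = 1; h(1) = 1.
No roots. A degree-2 polynomial over a field with no linear factor is irreducible.

Yes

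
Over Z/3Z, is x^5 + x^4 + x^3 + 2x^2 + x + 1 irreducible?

Yes

Write g(x) = x^5 + x^4 + x^3 + 2x^2 + x + 1.
Check for roots in Z/3Z: g(0) = 1; g(1) = 1; g(2) = 1.
No roots, so no linear factors.
Monic irreducibles of degree 2 over GF(3): x^2 + 1, x^2 + x + 2, x^2 + 2x + 2.
None of them divide g (all give nonzero remainder).
No irreducible factor of degree ≤ 2 exists, so g is irreducible over GF(3).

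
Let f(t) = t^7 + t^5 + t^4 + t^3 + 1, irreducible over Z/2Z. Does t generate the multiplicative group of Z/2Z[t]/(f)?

|GF(2^7)^×| = 2^7 − 1 = 127. Prime factorization: 127 = 127.
f is primitive ⇔ t has order 127 in GF(2)[t]/(f), i.e. t^(127/q) ≠ 1 for each prime q | 127.
t^(1) mod f = t.
None equal 1, so t has full order 127; f is primitive.

Yes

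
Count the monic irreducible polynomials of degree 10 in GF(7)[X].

28245840

The number of monic irreducibles of degree 10 over GF(7) is (1/10)·Σ_{d∣10} μ(10/d) 7^d.
Divisors of 10: 1, 2, 5, 10; μ(10/d) for each: 1, -1, -1, 1.
Σ = 7^1 − 7^2 − 7^5 + 7^10 = 282458400.
N = 282458400/10 = 28245840.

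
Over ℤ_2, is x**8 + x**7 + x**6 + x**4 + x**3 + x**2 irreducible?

No

Write m(x) = x**8 + x**7 + x**6 + x**4 + x**3 + x**2.
Check for roots in ℤ_2: m(0) = 0 → root; m(1) = 0 → root.
m(0) = 0, so (x) divides m(x); m is reducible.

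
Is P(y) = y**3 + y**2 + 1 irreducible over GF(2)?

Yes

Check for roots in GF(2): P(0) = 1; P(1) = 1.
No roots. A degree-3 polynomial over a field with no linear factor is irreducible.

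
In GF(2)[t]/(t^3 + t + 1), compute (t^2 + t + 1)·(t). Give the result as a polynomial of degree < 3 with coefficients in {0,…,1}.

Multiply in GF(2)[t]: (t^2 + t + 1)·(t) = t^3 + t^2 + t.
Reduce using t^3 ≡ t + 1 (mod t^3 + t + 1).
Reduced: t^2 + 1.

t^2 + 1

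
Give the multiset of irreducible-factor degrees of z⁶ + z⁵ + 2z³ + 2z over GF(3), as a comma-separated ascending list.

Write g(z) = z⁶ + z⁵ + 2z³ + 2z.
Roots in GF(3): g(0) = 0 → root; g(1) = 0 → root; g(2) = 2.
Linear factors from roots: (z), (z + 2).
Complete factorization: g(z) = (z)·(z + 2)·(z² + z + 2)^2.
Factor degrees with multiplicity: 1 + 1 + 2 + 2 = 6.

1, 1, 2, 2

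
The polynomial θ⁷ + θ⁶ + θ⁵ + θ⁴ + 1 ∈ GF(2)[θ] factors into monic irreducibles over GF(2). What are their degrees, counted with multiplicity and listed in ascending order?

Write g(θ) = θ⁷ + θ⁶ + θ⁵ + θ⁴ + 1.
Roots in GF(2): g(0) = 1; g(1) = 1.
Complete factorization: g(θ) = (θ⁷ + θ⁶ + θ⁵ + θ⁴ + 1).
Factor degrees with multiplicity: 7 = 7.

7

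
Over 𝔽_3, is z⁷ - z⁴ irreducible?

Write m(z) = z⁷ - z⁴.
Check for roots in 𝔽_3: m(0) = 0 → root; m(1) = 0 → root; m(2) = 1.
m(0) = 0, so (z) divides m(z); m is reducible.

No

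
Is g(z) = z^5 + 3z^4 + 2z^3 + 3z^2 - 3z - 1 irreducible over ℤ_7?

Yes

Check for roots in ℤ_7: g(0) = 6; g(1) = 5; g(2) = 3; g(3) = 4; g(4) = 2; g(5) = 3; g(6) = 5.
No roots, so no linear factors.
Degree-2 irreducible divisors: test the 21 monic irreducibles of degree 2 over GF(7).
None of them divide g (all give nonzero remainder).
No irreducible factor of degree ≤ 2 exists, so g is irreducible over GF(7).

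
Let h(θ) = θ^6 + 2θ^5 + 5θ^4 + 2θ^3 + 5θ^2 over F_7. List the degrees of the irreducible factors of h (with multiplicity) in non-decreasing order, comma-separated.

Linear factors from roots: (θ), (θ + 2), (θ + 1).
Complete factorization: h(θ) = (θ + 1)·(θ + 2)·(θ)^2·(θ^2 + 6θ + 6).
Factor degrees with multiplicity: 1 + 1 + 1 + 1 + 2 = 6.

1, 1, 1, 1, 2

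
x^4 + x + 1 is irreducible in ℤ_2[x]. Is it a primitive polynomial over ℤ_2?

Write f(x) = x^4 + x + 1.
|GF(2^4)^×| = 2^4 − 1 = 15. Prime factorization: 15 = 3·5.
f is primitive ⇔ x has order 15 in GF(2)[x]/(f), i.e. x^(15/q) ≠ 1 for each prime q | 15.
x^(5) mod f = x^2 + x.
x^(3) mod f = x^3.
None equal 1, so x has full order 15; f is primitive.

Yes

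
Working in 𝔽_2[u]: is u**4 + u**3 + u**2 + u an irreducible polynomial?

No

Write f(u) = u**4 + u**3 + u**2 + u.
Check for roots in 𝔽_2: f(0) = 0 → root; f(1) = 0 → root.
f(0) = 0, so (u) divides f(u); f is reducible.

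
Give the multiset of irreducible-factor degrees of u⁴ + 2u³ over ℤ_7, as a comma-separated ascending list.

Write f(u) = u⁴ + 2u³.
Linear factors from roots: (u), (u + 2).
Complete factorization: f(u) = (u + 2)·(u)^3.
Factor degrees with multiplicity: 1 + 1 + 1 + 1 = 4.

1, 1, 1, 1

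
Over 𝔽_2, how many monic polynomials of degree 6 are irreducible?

By the necklace-counting formula, N_2(6) = (1/6) Σ_{d|6} μ(6/d)·2^d.
Divisors of 6: 1, 2, 3, 6; μ(6/d) for each: 1, -1, -1, 1.
Σ = 2^1 − 2^2 − 2^3 + 2^6 = 54.
N = 54/6 = 9.

9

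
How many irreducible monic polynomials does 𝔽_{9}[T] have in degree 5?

Gauss's count: N_{9}(5) = (1/5) Σ_{d|5} μ(5/d)·9^d.
Divisors of 5: 1, 5; μ(5/d) for each: -1, 1.
Σ = − 9^1 + 9^5 = 59040.
N = 59040/5 = 11808.

11808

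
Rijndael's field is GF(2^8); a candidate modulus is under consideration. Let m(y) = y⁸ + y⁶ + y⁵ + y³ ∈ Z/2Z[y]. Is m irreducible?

No

Check for roots in Z/2Z: m(0) = 0 → root; m(1) = 0 → root.
m(0) = 0, so (y) divides m(y); m is reducible.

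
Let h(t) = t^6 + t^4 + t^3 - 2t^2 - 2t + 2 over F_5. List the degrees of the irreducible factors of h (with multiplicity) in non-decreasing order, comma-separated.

Roots in F_5: h(0) = 2; h(1) = 1; h(2) = 3; h(3) = 0 → root; h(4) = 3.
Linear factors from roots: (t + 2).
Complete factorization: h(t) = (t + 2)·(t^2 - 2)·(t^3 - 2t^2 + 2t + 2).
Factor degrees with multiplicity: 1 + 2 + 3 = 6.

1, 2, 3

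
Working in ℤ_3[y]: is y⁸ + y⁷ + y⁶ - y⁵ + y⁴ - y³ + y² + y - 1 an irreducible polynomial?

Write f(y) = y⁸ + y⁷ + y⁶ - y⁵ + y⁴ - y³ + y² + y - 1.
Check for roots in ℤ_3: f(0) = 2; f(1) = 0 → root; f(2) = 0 → root.
f(1) = 0, so (y − 1) divides f(y); f is reducible.

No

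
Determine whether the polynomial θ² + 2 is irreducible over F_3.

No

Write P(θ) = θ² + 2.
Check for roots in F_3: P(0) = 2; P(1) = 0 → root; P(2) = 0 → root.
P(1) = 0, so (θ − 1) divides P(θ); P is reducible.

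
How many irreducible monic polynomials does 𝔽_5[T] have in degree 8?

The number of monic irreducibles of degree 8 over GF(5) is (1/8)·Σ_{d∣8} μ(8/d) 5^d.
Divisors of 8: 1, 2, 4, 8; μ(8/d) for each: 0, 0, -1, 1.
Σ = − 5^4 + 5^8 = 390000.
N = 390000/8 = 48750.

48750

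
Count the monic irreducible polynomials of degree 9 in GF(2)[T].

By the necklace-counting formula, N_2(9) = (1/9) Σ_{d|9} μ(9/d)·2^d.
Divisors of 9: 1, 3, 9; μ(9/d) for each: 0, -1, 1.
Σ = − 2^3 + 2^9 = 504.
N = 504/9 = 56.

56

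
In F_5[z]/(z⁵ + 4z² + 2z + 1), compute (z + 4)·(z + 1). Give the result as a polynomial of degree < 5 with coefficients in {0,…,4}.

Multiply in F_5[z]: (z + 4)·(z + 1) = z² + 4.
Reduced: z² + 4.

z^2 + 4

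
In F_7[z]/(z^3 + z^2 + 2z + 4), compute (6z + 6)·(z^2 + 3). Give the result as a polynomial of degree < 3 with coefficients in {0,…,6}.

Multiply in F_7[z]: (6z + 6)·(z^2 + 3) = 6z^3 + 6z^2 + 4z + 4.
Reduce using z^3 ≡ 6z^2 + 5z + 3 (mod z^3 + z^2 + 2z + 4).
Reduced: 6z + 1.

6z + 1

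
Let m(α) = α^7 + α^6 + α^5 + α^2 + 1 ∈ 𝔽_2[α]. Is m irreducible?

Check for roots in 𝔽_2: m(0) = 1; m(1) = 1.
No roots, so no linear factors.
Monic irreducibles of degree 2 over GF(2): α^2 + α + 1.
None of them divide m (all give nonzero remainder).
Monic irreducibles of degree 3 over GF(2): α^3 + α + 1, α^3 + α^2 + 1.
None of them divide m (all give nonzero remainder).
No irreducible factor of degree ≤ 3 exists, so m is irreducible over GF(2).

Yes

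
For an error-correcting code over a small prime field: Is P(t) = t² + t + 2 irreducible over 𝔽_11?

No

Check each element of 𝔽_11 for a root: P(0)=2, P(1)=4, P(2)=8, P(3)=3, P(4)=0, P(5)=10, P(6)=0, P(7)=3, P(8)=8, P(9)=4, P(10)=2.
P(4) = 0, so (t − 4) divides P(t); P is reducible.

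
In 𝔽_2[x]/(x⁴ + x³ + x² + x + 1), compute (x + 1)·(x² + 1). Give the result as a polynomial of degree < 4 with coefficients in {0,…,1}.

Multiply in 𝔽_2[x]: (x + 1)·(x² + 1) = x³ + x² + x + 1.
Reduced: x³ + x² + x + 1.

x^3 + x^2 + x + 1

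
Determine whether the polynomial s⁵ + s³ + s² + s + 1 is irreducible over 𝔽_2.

Yes

Write m(s) = s⁵ + s³ + s² + s + 1.
Check for roots in 𝔽_2: m(0) = 1; m(1) = 1.
No roots, so no linear factors.
Monic irreducibles of degree 2 over GF(2): s² + s + 1.
None of them divide m (all give nonzero remainder).
No irreducible factor of degree ≤ 2 exists, so m is irreducible over GF(2).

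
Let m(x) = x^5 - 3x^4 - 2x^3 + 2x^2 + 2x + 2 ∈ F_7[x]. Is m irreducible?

Check for roots in F_7: m(0) = 2; m(1) = 2; m(2) = 3; m(3) = 0 → root; m(4) = 2; m(5) = 5; m(6) = 0 → root.
m(3) = 0, so (x − 3) divides m(x); m is reducible.

No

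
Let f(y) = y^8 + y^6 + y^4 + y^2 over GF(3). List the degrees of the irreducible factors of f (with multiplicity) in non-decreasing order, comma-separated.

1, 1, 2, 2, 2

Roots in GF(3): f(0) = 0 → root; f(1) = 1; f(2) = 1.
Linear factors from roots: (y).
Complete factorization: f(y) = (y)^2·(y^2 + 1)·(y^2 + y - 1)·(y^2 - y - 1).
Factor degrees with multiplicity: 1 + 1 + 2 + 2 + 2 = 8.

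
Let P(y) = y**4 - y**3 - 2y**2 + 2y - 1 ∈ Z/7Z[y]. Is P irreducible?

Check for roots in Z/7Z: P(0) = 6; P(1) = 6; P(2) = 3; P(3) = 6; P(4) = 6; P(5) = 4; P(6) = 4.
No roots, so no linear factors.
Degree-2 irreducible divisors: test the 21 monic irreducibles of degree 2 over GF(7).
None of them divide P (all give nonzero remainder).
No irreducible factor of degree ≤ 2 exists, so P is irreducible over GF(7).

Yes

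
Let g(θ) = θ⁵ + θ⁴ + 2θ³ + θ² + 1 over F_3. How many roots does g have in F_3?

Evaluate at each of the 3 elements of F_3:
g(0) = 1; g(1) = 0 → root; g(2) = 0 → root.
Roots: {1, 2}.

2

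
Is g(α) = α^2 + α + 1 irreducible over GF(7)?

Check for roots in GF(7): g(0) = 1; g(1) = 3; g(2) = 0 → root; g(3) = 6; g(4) = 0 → root; g(5) = 3; g(6) = 1.
g(2) = 0, so (α − 2) divides g(α); g is reducible.

No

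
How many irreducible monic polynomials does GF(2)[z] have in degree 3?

2

Gauss's count: N_{2}(3) = (1/3) Σ_{d|3} μ(3/d)·2^d.
Divisors of 3: 1, 3; μ(3/d) for each: -1, 1.
Σ = − 2^1 + 2^3 = 6.
N = 6/3 = 2.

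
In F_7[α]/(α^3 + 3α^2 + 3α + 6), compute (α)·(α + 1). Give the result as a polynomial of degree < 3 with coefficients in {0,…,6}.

α^2 + α

Multiply in F_7[α]: (α)·(α + 1) = α^2 + α.
Reduced: α^2 + α.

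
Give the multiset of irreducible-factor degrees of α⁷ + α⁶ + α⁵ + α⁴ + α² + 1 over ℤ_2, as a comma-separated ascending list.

Write f(α) = α⁷ + α⁶ + α⁵ + α⁴ + α² + 1.
Roots in ℤ_2: f(0) = 1; f(1) = 0 → root.
Linear factors from roots: (α + 1).
Complete factorization: f(α) = (α + 1)^2·(α² + α + 1)·(α³ + α + 1).
Factor degrees with multiplicity: 1 + 1 + 2 + 3 = 7.

1, 1, 2, 3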